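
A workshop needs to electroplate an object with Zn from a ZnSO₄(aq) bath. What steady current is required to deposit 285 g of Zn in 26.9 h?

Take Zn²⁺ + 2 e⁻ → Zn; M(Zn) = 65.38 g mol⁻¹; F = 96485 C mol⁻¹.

n(Zn) = 285 / 65.38 = 4.359 mol.
n(e⁻) = 2 × 4.359 = 8.718 mol.
Q = n(e⁻)·F = 8.718 × 96485 = 841200 C.
I = Q/t = 841200 / 96840 s = 8.69 A.

8.69 A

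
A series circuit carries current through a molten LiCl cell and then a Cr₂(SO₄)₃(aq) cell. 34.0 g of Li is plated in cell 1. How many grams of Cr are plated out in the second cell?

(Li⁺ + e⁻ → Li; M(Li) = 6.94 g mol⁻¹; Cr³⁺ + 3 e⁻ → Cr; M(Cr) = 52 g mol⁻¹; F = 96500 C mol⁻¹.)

n(Li) = 34.0 / 6.94 = 4.899 mol.
Since Li⁺ + e⁻ → Li, n(e⁻) passed = 1 × 4.899 = 4.899 mol.
Cells in series carry the same charge, so the same 4.899 mol of electrons passes through cell 2.
Cr³⁺ + 3 e⁻ → Cr, so n(Cr) = 4.899 / 3 = 1.633 mol.
m(Cr) = 1.633 × 52 = 84.9 g.

84.9 g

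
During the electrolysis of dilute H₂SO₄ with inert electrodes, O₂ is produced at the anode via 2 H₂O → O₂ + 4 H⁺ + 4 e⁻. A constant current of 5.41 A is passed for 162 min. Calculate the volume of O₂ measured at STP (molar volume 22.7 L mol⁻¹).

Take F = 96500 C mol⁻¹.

Q = I·t = 5.410 A × 9720.0 s = 52590 C.
n(e⁻) = Q/F = 52590 / 96500 = 0.5449 mol.
4 electrons are transferred per O₂ molecule, so n(O₂) = 0.5449 / 4 = 0.1362 mol.
V = n × V_m = 0.1362 × 22.7 = 3.09 L.

3.09 L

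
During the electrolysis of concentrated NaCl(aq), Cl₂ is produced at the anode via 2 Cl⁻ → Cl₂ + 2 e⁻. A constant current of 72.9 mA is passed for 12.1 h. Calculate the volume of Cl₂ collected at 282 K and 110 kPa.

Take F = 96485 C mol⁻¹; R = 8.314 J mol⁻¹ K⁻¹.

0.351 L

Q = I·t = 0.07290 A × 43560 s = 3176 C.
n(e⁻) = Q/F = 3176 / 96485 = 0.03291 mol.
2 electrons are transferred per Cl₂ molecule, so n(Cl₂) = 0.03291 / 2 = 0.01646 mol.
V = nRT/P = (0.01646 × 8.314 × 282) / (110 × 10³ Pa) = 3.51 × 10⁻⁴ m³ = 0.351 L.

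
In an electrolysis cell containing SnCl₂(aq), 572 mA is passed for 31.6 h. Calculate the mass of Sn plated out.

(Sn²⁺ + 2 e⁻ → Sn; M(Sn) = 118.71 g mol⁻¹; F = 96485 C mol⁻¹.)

Q = I·t = 0.5720 A × 113760 s = 65070 C.
n(e⁻) = Q/F = 65070 / 96485 = 0.6744 mol.
Sn²⁺ + 2 e⁻ → Sn, so n(Sn) = n(e⁻)/2 = 0.3372 mol.
m = n·M = 0.3372 × 118.71 = 40.0 g.

40.0 g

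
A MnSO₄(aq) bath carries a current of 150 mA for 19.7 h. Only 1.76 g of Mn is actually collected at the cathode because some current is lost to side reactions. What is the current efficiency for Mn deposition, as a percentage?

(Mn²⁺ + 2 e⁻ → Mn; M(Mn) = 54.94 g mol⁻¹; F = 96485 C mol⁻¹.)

58.1 %

Q = I·t = 0.1500 × 70920 = 10640 C; n(e⁻) = 10640/96485 = 0.1103 mol.
Theoretical n(Mn) = n(e⁻)/2 = 0.05513 mol, i.e. m_theo = 0.05513 × 54.94 = 3.029 g.
Efficiency = m_actual / m_theo = 1.76 / 3.029 = 58.1 %.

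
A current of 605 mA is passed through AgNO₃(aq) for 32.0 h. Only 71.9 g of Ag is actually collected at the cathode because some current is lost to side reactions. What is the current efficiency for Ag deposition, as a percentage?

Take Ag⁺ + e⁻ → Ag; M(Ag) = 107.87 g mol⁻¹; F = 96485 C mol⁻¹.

92.3 %

Q = I·t = 0.6050 × 115200 = 69700 C; n(e⁻) = 69700/96485 = 0.7224 mol.
Theoretical n(Ag) = n(e⁻)/1 = 0.7224 mol, i.e. m_theo = 0.7224 × 107.87 = 77.92 g.
Efficiency = m_actual / m_theo = 71.9 / 77.92 = 92.3 %.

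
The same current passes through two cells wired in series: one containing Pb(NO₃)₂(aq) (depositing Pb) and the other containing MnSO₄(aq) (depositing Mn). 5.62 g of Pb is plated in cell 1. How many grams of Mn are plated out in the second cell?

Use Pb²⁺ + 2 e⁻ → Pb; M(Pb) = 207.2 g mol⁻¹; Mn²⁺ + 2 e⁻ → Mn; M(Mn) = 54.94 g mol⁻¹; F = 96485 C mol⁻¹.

n(Pb) = 5.62 / 207.2 = 0.02712 mol.
Since Pb²⁺ + 2 e⁻ → Pb, n(e⁻) passed = 2 × 0.02712 = 0.05425 mol.
Cells in series carry the same charge, so the same 0.05425 mol of electrons passes through cell 2.
Mn²⁺ + 2 e⁻ → Mn, so n(Mn) = 0.05425 / 2 = 0.02712 mol.
m(Mn) = 0.02712 × 54.94 = 1.49 g.

1.49 g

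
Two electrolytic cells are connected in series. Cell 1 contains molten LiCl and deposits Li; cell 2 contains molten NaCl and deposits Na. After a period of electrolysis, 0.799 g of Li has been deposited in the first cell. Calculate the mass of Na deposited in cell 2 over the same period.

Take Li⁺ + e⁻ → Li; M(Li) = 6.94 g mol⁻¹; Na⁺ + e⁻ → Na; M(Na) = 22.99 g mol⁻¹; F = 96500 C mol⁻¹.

2.65 g

n(Li) = 0.799 / 6.94 = 0.1151 mol.
Since Li⁺ + e⁻ → Li, n(e⁻) passed = 1 × 0.1151 = 0.1151 mol.
Cells in series carry the same charge, so the same 0.1151 mol of electrons passes through cell 2.
Na⁺ + e⁻ → Na, so n(Na) = 0.1151 / 1 = 0.1151 mol.
m(Na) = 0.1151 × 22.99 = 2.65 g.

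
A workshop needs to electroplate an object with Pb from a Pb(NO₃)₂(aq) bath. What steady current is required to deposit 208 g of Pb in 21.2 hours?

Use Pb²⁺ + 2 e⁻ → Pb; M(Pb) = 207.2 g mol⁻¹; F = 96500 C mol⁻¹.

n(Pb) = 208 / 207.2 = 1.004 mol.
n(e⁻) = 2 × 1.004 = 2.008 mol.
Q = n(e⁻)·F = 2.008 × 96500 = 193700 C.
I = Q/t = 193700 / 76320 s = 2.54 A.

2.54 A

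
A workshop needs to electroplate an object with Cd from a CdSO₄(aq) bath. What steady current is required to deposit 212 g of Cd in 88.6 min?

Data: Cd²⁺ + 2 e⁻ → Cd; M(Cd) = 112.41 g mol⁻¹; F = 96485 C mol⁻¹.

n(Cd) = 212 / 112.41 = 1.886 mol.
n(e⁻) = 2 × 1.886 = 3.772 mol.
Q = n(e⁻)·F = 3.772 × 96485 = 363900 C.
I = Q/t = 363900 / 5316.0 s = 68.5 A.

68.5 A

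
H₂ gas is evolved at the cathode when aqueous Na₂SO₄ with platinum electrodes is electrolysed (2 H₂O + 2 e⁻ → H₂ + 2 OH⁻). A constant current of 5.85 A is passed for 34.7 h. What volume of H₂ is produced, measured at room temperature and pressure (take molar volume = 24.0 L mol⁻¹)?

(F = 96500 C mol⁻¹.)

Q = I·t = 5.850 A × 124920 s = 730800 C.
n(e⁻) = Q/F = 730800 / 96500 = 7.573 mol.
2 electrons are transferred per H₂ molecule, so n(H₂) = 7.573 / 2 = 3.786 mol.
V = n × V_m = 3.786 × 24.0 = 90.9 L.

90.9 L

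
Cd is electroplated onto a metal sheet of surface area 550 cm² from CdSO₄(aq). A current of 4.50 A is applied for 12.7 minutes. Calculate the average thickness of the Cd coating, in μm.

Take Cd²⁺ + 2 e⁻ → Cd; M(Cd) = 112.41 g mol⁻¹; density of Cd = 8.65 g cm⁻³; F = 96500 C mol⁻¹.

Q = I·t = 4.500 × 762.00 = 3429 C; n(e⁻) = 0.03553 mol.
n(Cd) = n(e⁻)/2 = 0.01777 mol, so m = 0.01777 × 112.41 = 1.997 g.
Volume = m/ρ = 1.997 / 8.65 = 0.2309 cm³.
Thickness = V/A = 0.2309 / 550 = 4.20 × 10⁻⁴ cm = 4.20 μm.

4.20 μm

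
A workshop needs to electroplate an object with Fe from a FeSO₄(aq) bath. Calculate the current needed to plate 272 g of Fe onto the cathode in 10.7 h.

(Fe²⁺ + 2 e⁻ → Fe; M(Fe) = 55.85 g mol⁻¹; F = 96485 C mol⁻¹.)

n(Fe) = 272 / 55.85 = 4.870 mol.
n(e⁻) = 2 × 4.870 = 9.740 mol.
Q = n(e⁻)·F = 9.740 × 96485 = 939800 C.
I = Q/t = 939800 / 38520 s = 24.4 A.

24.4 A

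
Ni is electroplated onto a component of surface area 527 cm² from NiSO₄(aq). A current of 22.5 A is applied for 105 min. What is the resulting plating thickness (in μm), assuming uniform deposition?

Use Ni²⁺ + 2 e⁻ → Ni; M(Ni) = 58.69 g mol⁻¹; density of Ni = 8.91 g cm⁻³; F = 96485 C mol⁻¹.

Q = I·t = 22.50 × 6300.0 = 141800 C; n(e⁻) = 1.469 mol.
n(Ni) = n(e⁻)/2 = 0.7346 mol, so m = 0.7346 × 58.69 = 43.11 g.
Volume = m/ρ = 43.11 / 8.91 = 4.839 cm³.
Thickness = V/A = 4.839 / 527 = 0.00918 cm = 91.8 μm.

91.8 μm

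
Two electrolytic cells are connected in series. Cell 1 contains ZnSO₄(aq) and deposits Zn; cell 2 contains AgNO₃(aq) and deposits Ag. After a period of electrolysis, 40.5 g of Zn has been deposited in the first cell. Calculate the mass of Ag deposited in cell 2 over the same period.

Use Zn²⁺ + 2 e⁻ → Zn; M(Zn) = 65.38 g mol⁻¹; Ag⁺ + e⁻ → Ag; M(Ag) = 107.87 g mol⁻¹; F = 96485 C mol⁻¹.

134 g

n(Zn) = 40.5 / 65.38 = 0.6195 mol.
Since Zn²⁺ + 2 e⁻ → Zn, n(e⁻) passed = 2 × 0.6195 = 1.239 mol.
Cells in series carry the same charge, so the same 1.239 mol of electrons passes through cell 2.
Ag⁺ + e⁻ → Ag, so n(Ag) = 1.239 / 1 = 1.239 mol.
m(Ag) = 1.239 × 107.87 = 134 g.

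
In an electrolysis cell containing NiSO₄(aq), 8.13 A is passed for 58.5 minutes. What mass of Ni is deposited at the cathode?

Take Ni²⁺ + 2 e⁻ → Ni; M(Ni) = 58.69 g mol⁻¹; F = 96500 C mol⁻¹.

Q = I·t = 8.130 A × 3510.0 s = 28540 C.
n(e⁻) = Q/F = 28540 / 96500 = 0.2957 mol.
Ni²⁺ + 2 e⁻ → Ni, so n(Ni) = n(e⁻)/2 = 0.1479 mol.
m = n·M = 0.1479 × 58.69 = 8.68 g.

8.68 g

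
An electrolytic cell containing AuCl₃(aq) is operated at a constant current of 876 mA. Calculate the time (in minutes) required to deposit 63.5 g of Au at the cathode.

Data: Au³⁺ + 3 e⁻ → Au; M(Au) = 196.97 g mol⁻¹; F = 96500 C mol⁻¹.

n(Au) = m/M = 63.5 / 196.97 = 0.3224 mol.
Each Au atom requires 3 electrons, so n(e⁻) = 3 × 0.3224 = 0.9672 mol.
Q = n(e⁻)·F = 0.9672 × 96500 = 93330 C.
t = Q/I = 93330 / 0.8760 A = 106500 s = 1780 min.

1780 min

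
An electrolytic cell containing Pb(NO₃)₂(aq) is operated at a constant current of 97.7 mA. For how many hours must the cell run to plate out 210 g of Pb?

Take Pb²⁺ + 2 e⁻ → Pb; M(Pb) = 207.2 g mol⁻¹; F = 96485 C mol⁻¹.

n(Pb) = m/M = 210 / 207.2 = 1.014 mol.
Each Pb atom requires 2 electrons, so n(e⁻) = 2 × 1.014 = 2.027 mol.
Q = n(e⁻)·F = 2.027 × 96485 = 195600 C.
t = Q/I = 195600 / 0.09770 A = 2002000 s = 556 h.

556 h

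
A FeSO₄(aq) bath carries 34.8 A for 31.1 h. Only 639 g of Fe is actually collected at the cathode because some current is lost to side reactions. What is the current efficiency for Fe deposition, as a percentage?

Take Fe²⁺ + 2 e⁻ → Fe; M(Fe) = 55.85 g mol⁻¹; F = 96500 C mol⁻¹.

56.7 %

Q = I·t = 34.80 × 111960 = 3896000 C; n(e⁻) = 3896000/96500 = 40.38 mol.
Theoretical n(Fe) = n(e⁻)/2 = 20.19 mol, i.e. m_theo = 20.19 × 55.85 = 1127 g.
Efficiency = m_actual / m_theo = 639 / 1127 = 56.7 %.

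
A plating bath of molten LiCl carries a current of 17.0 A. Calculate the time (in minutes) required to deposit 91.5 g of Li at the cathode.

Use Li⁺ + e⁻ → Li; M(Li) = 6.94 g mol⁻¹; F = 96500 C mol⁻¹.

n(Li) = m/M = 91.5 / 6.94 = 13.18 mol.
Each Li atom requires 1 electron, so n(e⁻) = 1 × 13.18 = 13.18 mol.
Q = n(e⁻)·F = 13.18 × 96500 = 1272000 C.
t = Q/I = 1272000 / 17.00 A = 74840 s = 1250 min.

1250 min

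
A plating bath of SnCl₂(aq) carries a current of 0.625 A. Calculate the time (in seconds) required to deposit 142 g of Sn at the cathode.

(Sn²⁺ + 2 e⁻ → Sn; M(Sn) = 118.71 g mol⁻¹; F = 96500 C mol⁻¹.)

n(Sn) = m/M = 142 / 118.71 = 1.196 mol.
Each Sn atom requires 2 electrons, so n(e⁻) = 2 × 1.196 = 2.392 mol.
Q = n(e⁻)·F = 2.392 × 96500 = 230900 C.
t = Q/I = 230900 / 0.6250 A = 369400 s.

3.69 × 10⁵ s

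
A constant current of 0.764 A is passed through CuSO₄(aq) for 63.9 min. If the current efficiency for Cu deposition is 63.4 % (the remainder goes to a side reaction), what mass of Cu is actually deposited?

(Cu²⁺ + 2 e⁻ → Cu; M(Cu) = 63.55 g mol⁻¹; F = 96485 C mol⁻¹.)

Q = I·t = 0.7640 × 3834.0 = 2929 C.
n(e⁻) = 2929/96485 = 0.03036 mol; theoretically n(Cu) = 0.03036/2 = 0.01518 mol, m_theo = 0.9647 g.
At 63.4 % efficiency, m_actual = 0.634 × 0.9647 = 0.612 g.

0.612 g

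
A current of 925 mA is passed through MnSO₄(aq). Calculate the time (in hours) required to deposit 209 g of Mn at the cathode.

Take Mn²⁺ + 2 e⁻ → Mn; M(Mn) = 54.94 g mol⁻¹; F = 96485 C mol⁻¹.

n(Mn) = m/M = 209 / 54.94 = 3.804 mol.
Each Mn atom requires 2 electrons, so n(e⁻) = 2 × 3.804 = 7.608 mol.
Q = n(e⁻)·F = 7.608 × 96485 = 734100 C.
t = Q/I = 734100 / 0.9250 A = 793600 s = 220 h.

220 h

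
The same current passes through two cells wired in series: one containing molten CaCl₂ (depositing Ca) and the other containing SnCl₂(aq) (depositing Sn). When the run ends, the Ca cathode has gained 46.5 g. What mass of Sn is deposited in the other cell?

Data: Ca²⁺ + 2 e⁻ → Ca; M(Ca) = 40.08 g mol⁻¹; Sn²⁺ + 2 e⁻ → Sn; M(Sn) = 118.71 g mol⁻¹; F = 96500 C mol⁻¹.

n(Ca) = 46.5 / 40.08 = 1.160 mol.
Since Ca²⁺ + 2 e⁻ → Ca, n(e⁻) passed = 2 × 1.160 = 2.320 mol.
Cells in series carry the same charge, so the same 2.320 mol of electrons passes through cell 2.
Sn²⁺ + 2 e⁻ → Sn, so n(Sn) = 2.320 / 2 = 1.160 mol.
m(Sn) = 1.160 × 118.71 = 138 g.

138 g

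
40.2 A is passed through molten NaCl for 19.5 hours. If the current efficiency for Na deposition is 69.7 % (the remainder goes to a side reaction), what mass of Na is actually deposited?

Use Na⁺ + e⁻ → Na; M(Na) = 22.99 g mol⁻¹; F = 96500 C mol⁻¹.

469 g

Q = I·t = 40.20 × 70200 = 2822000 C.
n(e⁻) = 2822000/96500 = 29.24 mol; theoretically n(Na) = 29.24/1 = 29.24 mol, m_theo = 672.3 g.
At 69.7 % efficiency, m_actual = 0.697 × 672.3 = 469 g.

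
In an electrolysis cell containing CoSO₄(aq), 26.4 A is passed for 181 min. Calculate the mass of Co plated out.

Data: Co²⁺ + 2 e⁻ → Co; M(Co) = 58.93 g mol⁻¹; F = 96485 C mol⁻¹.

Q = I·t = 26.40 A × 10860 s = 286700 C.
n(e⁻) = Q/F = 286700 / 96485 = 2.971 mol.
Co²⁺ + 2 e⁻ → Co, so n(Co) = n(e⁻)/2 = 1.486 mol.
m = n·M = 1.486 × 58.93 = 87.6 g.

87.6 g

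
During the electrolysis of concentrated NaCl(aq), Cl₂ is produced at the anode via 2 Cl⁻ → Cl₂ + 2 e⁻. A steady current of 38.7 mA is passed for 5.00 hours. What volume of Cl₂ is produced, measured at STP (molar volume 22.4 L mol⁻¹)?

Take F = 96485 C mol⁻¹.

0.0809 L

Q = I·t = 0.03870 A × 18000 s = 696.6 C.
n(e⁻) = Q/F = 696.6 / 96485 = 0.007220 mol.
2 electrons are transferred per Cl₂ molecule, so n(Cl₂) = 0.007220 / 2 = 0.003610 mol.
V = n × V_m = 0.003610 × 22.4 = 0.0809 L.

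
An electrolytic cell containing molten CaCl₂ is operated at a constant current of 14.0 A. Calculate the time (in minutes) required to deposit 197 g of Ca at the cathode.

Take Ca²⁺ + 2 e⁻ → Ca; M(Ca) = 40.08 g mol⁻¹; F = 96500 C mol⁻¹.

n(Ca) = m/M = 197 / 40.08 = 4.915 mol.
Each Ca atom requires 2 electrons, so n(e⁻) = 2 × 4.915 = 9.830 mol.
Q = n(e⁻)·F = 9.830 × 96500 = 948600 C.
t = Q/I = 948600 / 14.00 A = 67760 s = 1130 min.

1130 min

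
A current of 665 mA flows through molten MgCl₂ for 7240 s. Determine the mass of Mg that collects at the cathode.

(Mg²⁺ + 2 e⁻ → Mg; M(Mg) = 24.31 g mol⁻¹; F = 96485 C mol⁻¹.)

Q = I·t = 0.6650 A × 7240.0 s = 4815 C.
n(e⁻) = Q/F = 4815 / 96485 = 0.04990 mol.
Mg²⁺ + 2 e⁻ → Mg, so n(Mg) = n(e⁻)/2 = 0.02495 mol.
m = n·M = 0.02495 × 24.31 = 0.607 g.

0.607 g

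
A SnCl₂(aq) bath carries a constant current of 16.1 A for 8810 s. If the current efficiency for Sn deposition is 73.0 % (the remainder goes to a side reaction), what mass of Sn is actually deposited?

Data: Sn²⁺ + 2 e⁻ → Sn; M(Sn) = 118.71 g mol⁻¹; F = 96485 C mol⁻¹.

Q = I·t = 16.10 × 8810.0 = 141800 C.
n(e⁻) = 141800/96485 = 1.470 mol; theoretically n(Sn) = 1.470/2 = 0.7350 mol, m_theo = 87.26 g.
At 73.0 % efficiency, m_actual = 0.730 × 87.26 = 63.7 g.

63.7 g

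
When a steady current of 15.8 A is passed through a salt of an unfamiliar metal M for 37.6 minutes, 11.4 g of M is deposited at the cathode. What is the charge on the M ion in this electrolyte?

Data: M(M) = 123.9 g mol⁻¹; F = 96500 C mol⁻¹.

+4

Q = I·t = 15.80 A × 2256.0 s = 35640 C, so n(e⁻) = 35640/96500 = 0.3694 mol.
n(M) deposited = 11.4 / 123.9 = 0.09201 mol.
Electrons per atom = n(e⁻)/n(M) = 0.3694 / 0.09201 = 4.01 ≈ 4, so the ion is M⁴⁺.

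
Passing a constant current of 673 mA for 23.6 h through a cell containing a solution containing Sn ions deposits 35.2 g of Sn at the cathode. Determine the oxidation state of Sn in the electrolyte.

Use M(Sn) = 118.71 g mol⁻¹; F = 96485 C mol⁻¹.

+2

Q = I·t = 0.6730 A × 84960 s = 57180 C, so n(e⁻) = 57180/96485 = 0.5926 mol.
n(Sn) deposited = 35.2 / 118.71 = 0.2965 mol.
Electrons per atom = n(e⁻)/n(Sn) = 0.5926 / 0.2965 = 2.00 ≈ 2, so the ion is Sn²⁺.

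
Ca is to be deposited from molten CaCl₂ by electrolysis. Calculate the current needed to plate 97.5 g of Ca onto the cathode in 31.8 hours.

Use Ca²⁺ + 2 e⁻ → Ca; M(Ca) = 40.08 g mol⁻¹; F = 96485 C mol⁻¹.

n(Ca) = 97.5 / 40.08 = 2.433 mol.
n(e⁻) = 2 × 2.433 = 4.865 mol.
Q = n(e⁻)·F = 4.865 × 96485 = 469400 C.
I = Q/t = 469400 / 114480 s = 4.10 A.

4.10 A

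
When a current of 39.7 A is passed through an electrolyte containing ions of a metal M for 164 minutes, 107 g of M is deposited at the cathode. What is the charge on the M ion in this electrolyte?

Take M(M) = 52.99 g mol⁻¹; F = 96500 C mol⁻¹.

Q = I·t = 39.70 A × 9840.0 s = 390600 C, so n(e⁻) = 390600/96500 = 4.048 mol.
n(M) deposited = 107 / 52.99 = 2.019 mol.
Electrons per atom = n(e⁻)/n(M) = 4.048 / 2.019 = 2.00 ≈ 2, so the ion is M²⁺.

+2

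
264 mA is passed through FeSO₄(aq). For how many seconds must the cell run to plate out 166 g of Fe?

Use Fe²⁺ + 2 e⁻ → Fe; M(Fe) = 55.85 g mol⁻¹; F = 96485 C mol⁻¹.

2.17 × 10⁶ s

n(Fe) = m/M = 166 / 55.85 = 2.972 mol.
Each Fe atom requires 2 electrons, so n(e⁻) = 2 × 2.972 = 5.944 mol.
Q = n(e⁻)·F = 5.944 × 96485 = 573600 C.
t = Q/I = 573600 / 0.2640 A = 2173000 s.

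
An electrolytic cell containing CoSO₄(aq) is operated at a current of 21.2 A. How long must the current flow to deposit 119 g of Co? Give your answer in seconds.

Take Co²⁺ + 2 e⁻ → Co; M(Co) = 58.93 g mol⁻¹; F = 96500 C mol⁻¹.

n(Co) = m/M = 119 / 58.93 = 2.019 mol.
Each Co atom requires 2 electrons, so n(e⁻) = 2 × 2.019 = 4.039 mol.
Q = n(e⁻)·F = 4.039 × 96500 = 389700 C.
t = Q/I = 389700 / 21.20 A = 18380 s.

18400 s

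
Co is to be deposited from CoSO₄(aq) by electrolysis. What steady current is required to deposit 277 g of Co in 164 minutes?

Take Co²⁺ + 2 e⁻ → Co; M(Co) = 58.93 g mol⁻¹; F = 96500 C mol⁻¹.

92.2 A

n(Co) = 277 / 58.93 = 4.700 mol.
n(e⁻) = 2 × 4.700 = 9.401 mol.
Q = n(e⁻)·F = 9.401 × 96500 = 907200 C.
I = Q/t = 907200 / 9840.0 s = 92.2 A.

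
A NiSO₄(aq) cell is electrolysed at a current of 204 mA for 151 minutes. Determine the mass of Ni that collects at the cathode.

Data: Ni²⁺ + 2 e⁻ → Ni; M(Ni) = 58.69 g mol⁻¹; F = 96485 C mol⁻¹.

0.562 g

Q = I·t = 0.2040 A × 9060.0 s = 1848 C.
n(e⁻) = Q/F = 1848 / 96485 = 0.01916 mol.
Ni²⁺ + 2 e⁻ → Ni, so n(Ni) = n(e⁻)/2 = 0.009578 mol.
m = n·M = 0.009578 × 58.69 = 0.562 g.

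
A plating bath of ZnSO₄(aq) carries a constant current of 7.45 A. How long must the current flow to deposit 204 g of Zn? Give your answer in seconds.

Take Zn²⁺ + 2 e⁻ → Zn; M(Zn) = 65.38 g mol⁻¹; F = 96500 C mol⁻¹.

80800 s

n(Zn) = m/M = 204 / 65.38 = 3.120 mol.
Each Zn atom requires 2 electrons, so n(e⁻) = 2 × 3.120 = 6.240 mol.
Q = n(e⁻)·F = 6.240 × 96500 = 602200 C.
t = Q/I = 602200 / 7.450 A = 80830 s.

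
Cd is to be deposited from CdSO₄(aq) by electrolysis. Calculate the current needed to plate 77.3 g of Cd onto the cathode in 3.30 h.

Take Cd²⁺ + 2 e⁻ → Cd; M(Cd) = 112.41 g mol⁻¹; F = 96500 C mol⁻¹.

11.2 A

n(Cd) = 77.3 / 112.41 = 0.6877 mol.
n(e⁻) = 2 × 0.6877 = 1.375 mol.
Q = n(e⁻)·F = 1.375 × 96500 = 132700 C.
I = Q/t = 132700 / 11880 s = 11.2 A.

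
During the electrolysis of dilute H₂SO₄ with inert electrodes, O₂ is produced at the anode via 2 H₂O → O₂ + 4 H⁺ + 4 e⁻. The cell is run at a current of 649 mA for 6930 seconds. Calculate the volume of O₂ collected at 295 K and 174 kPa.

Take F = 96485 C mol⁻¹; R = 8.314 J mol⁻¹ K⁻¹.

0.164 L

Q = I·t = 0.6490 A × 6930.0 s = 4498 C.
n(e⁻) = Q/F = 4498 / 96485 = 0.04661 mol.
4 electrons are transferred per O₂ molecule, so n(O₂) = 0.04661 / 4 = 0.01165 mol.
V = nRT/P = (0.01165 × 8.314 × 295) / (174 × 10³ Pa) = 1.64 × 10⁻⁴ m³ = 0.164 L.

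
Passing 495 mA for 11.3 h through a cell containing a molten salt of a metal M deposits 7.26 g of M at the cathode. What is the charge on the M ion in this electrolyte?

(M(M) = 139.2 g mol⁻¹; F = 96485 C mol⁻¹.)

Q = I·t = 0.4950 A × 40680 s = 20140 C, so n(e⁻) = 20140/96485 = 0.2087 mol.
n(M) deposited = 7.26 / 139.2 = 0.05216 mol.
Electrons per atom = n(e⁻)/n(M) = 0.2087 / 0.05216 = 4.00 ≈ 4, so the ion is M⁴⁺.

+4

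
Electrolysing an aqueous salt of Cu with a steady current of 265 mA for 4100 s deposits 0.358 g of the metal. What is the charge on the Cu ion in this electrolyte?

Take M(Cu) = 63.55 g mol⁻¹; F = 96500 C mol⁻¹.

+2

Q = I·t = 0.2650 A × 4100.0 s = 1086 C, so n(e⁻) = 1086/96500 = 0.01126 mol.
n(Cu) deposited = 0.358 / 63.55 = 0.005633 mol.
Electrons per atom = n(e⁻)/n(Cu) = 0.01126 / 0.005633 = 2.00 ≈ 2, so the ion is Cu²⁺.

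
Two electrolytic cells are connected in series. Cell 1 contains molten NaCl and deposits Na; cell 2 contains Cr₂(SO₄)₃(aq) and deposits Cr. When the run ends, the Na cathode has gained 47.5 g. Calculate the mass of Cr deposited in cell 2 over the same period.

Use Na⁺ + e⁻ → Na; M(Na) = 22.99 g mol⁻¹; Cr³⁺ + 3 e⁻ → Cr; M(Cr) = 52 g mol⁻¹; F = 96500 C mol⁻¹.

n(Na) = 47.5 / 22.99 = 2.066 mol.
Since Na⁺ + e⁻ → Na, n(e⁻) passed = 1 × 2.066 = 2.066 mol.
Cells in series carry the same charge, so the same 2.066 mol of electrons passes through cell 2.
Cr³⁺ + 3 e⁻ → Cr, so n(Cr) = 2.066 / 3 = 0.6887 mol.
m(Cr) = 0.6887 × 52 = 35.8 g.

35.8 g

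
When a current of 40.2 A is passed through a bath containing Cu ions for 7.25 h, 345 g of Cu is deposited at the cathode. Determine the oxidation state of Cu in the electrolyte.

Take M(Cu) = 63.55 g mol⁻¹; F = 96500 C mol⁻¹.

Q = I·t = 40.20 A × 26100 s = 1049000 C, so n(e⁻) = 1049000/96500 = 10.87 mol.
n(Cu) deposited = 345 / 63.55 = 5.429 mol.
Electrons per atom = n(e⁻)/n(Cu) = 10.87 / 5.429 = 2.00 ≈ 2, so the ion is Cu²⁺.

+2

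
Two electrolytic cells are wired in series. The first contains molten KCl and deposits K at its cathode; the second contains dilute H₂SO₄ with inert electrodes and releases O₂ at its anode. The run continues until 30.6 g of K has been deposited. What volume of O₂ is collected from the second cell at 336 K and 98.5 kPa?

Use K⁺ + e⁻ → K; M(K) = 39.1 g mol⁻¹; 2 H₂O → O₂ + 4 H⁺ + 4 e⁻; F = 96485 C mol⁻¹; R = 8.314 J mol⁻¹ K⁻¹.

5.55 L

n(K) = 30.6 / 39.1 = 0.7826 mol, so n(e⁻) = 1 × 0.7826 = 0.7826 mol.
The cells are in series, so the same 0.7826 mol of electrons passes through the second cell.
2 H₂O → O₂ + 4 H⁺ + 4 e⁻ — 4 mol e⁻ per mol O₂, so n(O₂) = 0.7826/4 = 0.1957 mol.
V = nRT/P = (0.1957 × 8.314 × 336) / (98.5 × 10³) = 0.00555 m³ = 5.55 L.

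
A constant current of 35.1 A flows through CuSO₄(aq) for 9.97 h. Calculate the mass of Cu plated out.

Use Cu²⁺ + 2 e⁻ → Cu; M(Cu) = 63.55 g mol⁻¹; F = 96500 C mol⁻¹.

Q = I·t = 35.10 A × 35892 s = 1260000 C.
n(e⁻) = Q/F = 1260000 / 96500 = 13.06 mol.
Cu²⁺ + 2 e⁻ → Cu, so n(Cu) = n(e⁻)/2 = 6.528 mol.
m = n·M = 6.528 × 63.55 = 415 g.

415 g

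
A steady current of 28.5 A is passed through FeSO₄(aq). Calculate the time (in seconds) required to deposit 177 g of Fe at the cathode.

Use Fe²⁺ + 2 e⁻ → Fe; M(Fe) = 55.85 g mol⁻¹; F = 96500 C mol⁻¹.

n(Fe) = m/M = 177 / 55.85 = 3.169 mol.
Each Fe atom requires 2 electrons, so n(e⁻) = 2 × 3.169 = 6.338 mol.
Q = n(e⁻)·F = 6.338 × 96500 = 611700 C.
t = Q/I = 611700 / 28.50 A = 21460 s.

21500 s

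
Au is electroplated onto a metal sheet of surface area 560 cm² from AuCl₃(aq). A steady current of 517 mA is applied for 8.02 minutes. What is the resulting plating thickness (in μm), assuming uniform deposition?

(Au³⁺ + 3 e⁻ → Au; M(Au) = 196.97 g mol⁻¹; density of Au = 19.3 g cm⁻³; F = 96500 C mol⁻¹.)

0.157 μm

Q = I·t = 0.5170 × 481.20 = 248.8 C; n(e⁻) = 0.002578 mol.
n(Au) = n(e⁻)/3 = 0.0008593 mol, so m = 0.0008593 × 196.97 = 0.1693 g.
Volume = m/ρ = 0.1693 / 19.3 = 0.008770 cm³.
Thickness = V/A = 0.008770 / 560 = 1.57 × 10⁻⁵ cm = 0.157 μm.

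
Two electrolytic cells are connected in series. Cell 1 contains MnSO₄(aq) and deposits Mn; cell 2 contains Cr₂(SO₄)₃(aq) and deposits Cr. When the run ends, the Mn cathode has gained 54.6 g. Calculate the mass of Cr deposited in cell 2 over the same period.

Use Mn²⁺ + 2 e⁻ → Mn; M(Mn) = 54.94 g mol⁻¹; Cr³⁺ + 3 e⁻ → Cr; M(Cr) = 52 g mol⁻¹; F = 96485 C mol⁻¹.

34.5 g

n(Mn) = 54.6 / 54.94 = 0.9938 mol.
Since Mn²⁺ + 2 e⁻ → Mn, n(e⁻) passed = 2 × 0.9938 = 1.988 mol.
Cells in series carry the same charge, so the same 1.988 mol of electrons passes through cell 2.
Cr³⁺ + 3 e⁻ → Cr, so n(Cr) = 1.988 / 3 = 0.6625 mol.
m(Cr) = 0.6625 × 52 = 34.5 g.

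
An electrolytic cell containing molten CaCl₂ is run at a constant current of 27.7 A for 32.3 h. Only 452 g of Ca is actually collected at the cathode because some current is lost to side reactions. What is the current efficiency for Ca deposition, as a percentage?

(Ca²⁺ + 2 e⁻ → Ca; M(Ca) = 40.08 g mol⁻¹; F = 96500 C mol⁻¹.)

Q = I·t = 27.70 × 116280 = 3221000 C; n(e⁻) = 3221000/96500 = 33.38 mol.
Theoretical n(Ca) = n(e⁻)/2 = 16.69 mol, i.e. m_theo = 16.69 × 40.08 = 668.9 g.
Efficiency = m_actual / m_theo = 452 / 668.9 = 67.6 %.

67.6 %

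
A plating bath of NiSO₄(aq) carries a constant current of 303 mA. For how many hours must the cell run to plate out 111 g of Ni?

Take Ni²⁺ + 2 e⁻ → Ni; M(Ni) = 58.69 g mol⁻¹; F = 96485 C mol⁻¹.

n(Ni) = m/M = 111 / 58.69 = 1.891 mol.
Each Ni atom requires 2 electrons, so n(e⁻) = 2 × 1.891 = 3.783 mol.
Q = n(e⁻)·F = 3.783 × 96485 = 365000 C.
t = Q/I = 365000 / 0.3030 A = 1204000 s = 335 h.

335 h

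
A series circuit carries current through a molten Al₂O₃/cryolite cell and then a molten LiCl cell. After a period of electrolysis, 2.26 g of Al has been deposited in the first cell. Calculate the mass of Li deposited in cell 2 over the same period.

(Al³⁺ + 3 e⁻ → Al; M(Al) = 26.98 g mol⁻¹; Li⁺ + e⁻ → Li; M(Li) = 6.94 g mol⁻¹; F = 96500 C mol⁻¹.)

1.74 g

n(Al) = 2.26 / 26.98 = 0.08377 mol.
Since Al³⁺ + 3 e⁻ → Al, n(e⁻) passed = 3 × 0.08377 = 0.2513 mol.
Cells in series carry the same charge, so the same 0.2513 mol of electrons passes through cell 2.
Li⁺ + e⁻ → Li, so n(Li) = 0.2513 / 1 = 0.2513 mol.
m(Li) = 0.2513 × 6.94 = 1.74 g.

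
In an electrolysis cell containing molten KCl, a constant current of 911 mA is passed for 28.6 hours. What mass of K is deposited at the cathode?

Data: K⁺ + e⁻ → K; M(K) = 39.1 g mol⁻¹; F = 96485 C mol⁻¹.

38.0 g

Q = I·t = 0.9110 A × 102960 s = 93800 C.
n(e⁻) = Q/F = 93800 / 96485 = 0.9721 mol.
K⁺ + e⁻ → K, so n(K) = n(e⁻)/1 = 0.9721 mol.
m = n·M = 0.9721 × 39.1 = 38.0 g.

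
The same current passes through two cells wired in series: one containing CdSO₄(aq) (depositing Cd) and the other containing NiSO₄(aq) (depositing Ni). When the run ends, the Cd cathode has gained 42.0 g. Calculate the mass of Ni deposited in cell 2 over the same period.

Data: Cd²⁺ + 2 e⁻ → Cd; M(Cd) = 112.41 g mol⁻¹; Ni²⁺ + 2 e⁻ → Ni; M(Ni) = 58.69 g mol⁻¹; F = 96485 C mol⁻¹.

n(Cd) = 42.0 / 112.41 = 0.3736 mol.
Since Cd²⁺ + 2 e⁻ → Cd, n(e⁻) passed = 2 × 0.3736 = 0.7473 mol.
Cells in series carry the same charge, so the same 0.7473 mol of electrons passes through cell 2.
Ni²⁺ + 2 e⁻ → Ni, so n(Ni) = 0.7473 / 2 = 0.3736 mol.
m(Ni) = 0.3736 × 58.69 = 21.9 g.

21.9 g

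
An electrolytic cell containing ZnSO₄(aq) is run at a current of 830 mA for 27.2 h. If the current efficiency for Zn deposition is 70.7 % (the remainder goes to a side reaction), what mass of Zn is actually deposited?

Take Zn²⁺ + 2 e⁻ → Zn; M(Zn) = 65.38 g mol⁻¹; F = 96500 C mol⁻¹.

19.5 g

Q = I·t = 0.8300 × 97920 = 81270 C.
n(e⁻) = 81270/96500 = 0.8422 mol; theoretically n(Zn) = 0.8422/2 = 0.4211 mol, m_theo = 27.53 g.
At 70.7 % efficiency, m_actual = 0.707 × 27.53 = 19.5 g.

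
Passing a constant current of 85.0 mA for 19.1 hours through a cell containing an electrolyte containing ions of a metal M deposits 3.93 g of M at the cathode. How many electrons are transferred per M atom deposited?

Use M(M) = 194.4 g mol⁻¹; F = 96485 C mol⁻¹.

Q = I·t = 0.08500 A × 68760 s = 5845 C, so n(e⁻) = 5845/96485 = 0.06058 mol.
n(M) deposited = 3.93 / 194.4 = 0.02022 mol.
Electrons per atom = n(e⁻)/n(M) = 0.06058 / 0.02022 = 3.00 ≈ 3, so the ion is M³⁺.

3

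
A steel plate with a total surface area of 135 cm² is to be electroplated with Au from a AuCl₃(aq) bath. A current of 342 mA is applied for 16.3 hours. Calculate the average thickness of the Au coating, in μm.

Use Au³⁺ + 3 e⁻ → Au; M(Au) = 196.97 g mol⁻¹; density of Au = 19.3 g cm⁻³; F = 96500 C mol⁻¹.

Q = I·t = 0.3420 × 58680 = 20070 C; n(e⁻) = 0.2080 mol.
n(Au) = n(e⁻)/3 = 0.06932 mol, so m = 0.06932 × 196.97 = 13.65 g.
Volume = m/ρ = 13.65 / 19.3 = 0.7075 cm³.
Thickness = V/A = 0.7075 / 135 = 0.00524 cm = 52.4 μm.

52.4 μm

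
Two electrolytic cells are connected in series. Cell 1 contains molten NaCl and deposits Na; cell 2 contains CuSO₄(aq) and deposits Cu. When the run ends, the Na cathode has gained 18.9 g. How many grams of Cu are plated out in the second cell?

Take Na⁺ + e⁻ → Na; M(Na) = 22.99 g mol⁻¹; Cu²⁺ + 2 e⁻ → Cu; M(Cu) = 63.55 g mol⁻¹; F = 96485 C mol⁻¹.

n(Na) = 18.9 / 22.99 = 0.8221 mol.
Since Na⁺ + e⁻ → Na, n(e⁻) passed = 1 × 0.8221 = 0.8221 mol.
Cells in series carry the same charge, so the same 0.8221 mol of electrons passes through cell 2.
Cu²⁺ + 2 e⁻ → Cu, so n(Cu) = 0.8221 / 2 = 0.4110 mol.
m(Cu) = 0.4110 × 63.55 = 26.1 g.

26.1 g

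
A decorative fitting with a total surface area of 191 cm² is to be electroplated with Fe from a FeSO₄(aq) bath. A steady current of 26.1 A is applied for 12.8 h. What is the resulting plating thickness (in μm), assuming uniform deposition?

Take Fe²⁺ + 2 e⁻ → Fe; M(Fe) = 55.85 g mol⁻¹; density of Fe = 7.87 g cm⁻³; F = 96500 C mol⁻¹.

Q = I·t = 26.10 × 46080 = 1203000 C; n(e⁻) = 12.46 mol.
n(Fe) = n(e⁻)/2 = 6.232 mol, so m = 6.232 × 55.85 = 348.0 g.
Volume = m/ρ = 348.0 / 7.87 = 44.22 cm³.
Thickness = V/A = 44.22 / 191 = 0.232 cm = 2320 μm.

2320 μm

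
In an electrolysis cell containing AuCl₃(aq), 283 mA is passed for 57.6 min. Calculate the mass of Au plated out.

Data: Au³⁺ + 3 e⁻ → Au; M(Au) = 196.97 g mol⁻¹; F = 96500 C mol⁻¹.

Q = I·t = 0.2830 A × 3456.0 s = 978.0 C.
n(e⁻) = Q/F = 978.0 / 96500 = 0.01014 mol.
Au³⁺ + 3 e⁻ → Au, so n(Au) = n(e⁻)/3 = 0.003378 mol.
m = n·M = 0.003378 × 196.97 = 0.665 g.

0.665 g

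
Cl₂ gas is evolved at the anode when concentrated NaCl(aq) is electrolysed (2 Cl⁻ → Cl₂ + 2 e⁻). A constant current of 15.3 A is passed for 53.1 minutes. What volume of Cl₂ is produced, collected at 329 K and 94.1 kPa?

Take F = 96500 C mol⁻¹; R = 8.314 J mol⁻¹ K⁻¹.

Q = I·t = 15.30 A × 3186.0 s = 48750 C.
n(e⁻) = Q/F = 48750 / 96500 = 0.5051 mol.
2 electrons are transferred per Cl₂ molecule, so n(Cl₂) = 0.5051 / 2 = 0.2526 mol.
V = nRT/P = (0.2526 × 8.314 × 329) / (94.1 × 10³ Pa) = 0.00734 m³ = 7.34 L.

7.34 L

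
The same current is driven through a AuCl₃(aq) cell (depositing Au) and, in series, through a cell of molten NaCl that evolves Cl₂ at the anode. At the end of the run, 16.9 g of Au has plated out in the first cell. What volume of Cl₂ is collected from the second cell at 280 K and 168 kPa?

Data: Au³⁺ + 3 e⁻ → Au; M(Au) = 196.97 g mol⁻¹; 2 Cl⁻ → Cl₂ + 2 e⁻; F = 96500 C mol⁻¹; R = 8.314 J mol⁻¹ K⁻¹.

1.78 L

n(Au) = 16.9 / 196.97 = 0.08580 mol, so n(e⁻) = 3 × 0.08580 = 0.2574 mol.
The cells are in series, so the same 0.2574 mol of electrons passes through the second cell.
2 Cl⁻ → Cl₂ + 2 e⁻ — 2 mol e⁻ per mol Cl₂, so n(Cl₂) = 0.2574/2 = 0.1287 mol.
V = nRT/P = (0.1287 × 8.314 × 280) / (168 × 10³) = 0.00178 m³ = 1.78 L.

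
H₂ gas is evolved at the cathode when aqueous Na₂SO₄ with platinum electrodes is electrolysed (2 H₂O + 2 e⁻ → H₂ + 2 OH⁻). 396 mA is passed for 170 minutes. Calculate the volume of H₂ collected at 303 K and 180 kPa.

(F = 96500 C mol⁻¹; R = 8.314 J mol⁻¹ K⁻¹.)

0.293 L

Q = I·t = 0.3960 A × 10200 s = 4039 C.
n(e⁻) = Q/F = 4039 / 96500 = 0.04186 mol.
2 electrons are transferred per H₂ molecule, so n(H₂) = 0.04186 / 2 = 0.02093 mol.
V = nRT/P = (0.02093 × 8.314 × 303) / (180 × 10³ Pa) = 2.93 × 10⁻⁴ m³ = 0.293 L.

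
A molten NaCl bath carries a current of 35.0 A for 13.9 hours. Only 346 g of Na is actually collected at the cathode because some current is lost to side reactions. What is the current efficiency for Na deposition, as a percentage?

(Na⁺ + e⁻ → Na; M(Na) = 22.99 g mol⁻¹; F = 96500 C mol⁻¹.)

82.9 %

Q = I·t = 35.00 × 50040 = 1751000 C; n(e⁻) = 1751000/96500 = 18.15 mol.
Theoretical n(Na) = n(e⁻)/1 = 18.15 mol, i.e. m_theo = 18.15 × 22.99 = 417.3 g.
Efficiency = m_actual / m_theo = 346 / 417.3 = 82.9 %.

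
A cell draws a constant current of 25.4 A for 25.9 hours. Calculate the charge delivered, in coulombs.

2.37 × 10⁶ C

Q = I·t = 25.40 A × 93240 s = 2.37 × 10⁶ C.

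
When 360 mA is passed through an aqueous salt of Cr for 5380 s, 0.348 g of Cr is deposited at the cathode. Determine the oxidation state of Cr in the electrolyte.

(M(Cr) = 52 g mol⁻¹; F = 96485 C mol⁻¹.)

Q = I·t = 0.3600 A × 5380.0 s = 1937 C, so n(e⁻) = 1937/96485 = 0.02007 mol.
n(Cr) deposited = 0.348 / 52 = 0.006692 mol.
Electrons per atom = n(e⁻)/n(Cr) = 0.02007 / 0.006692 = 3.00 ≈ 3, so the ion is Cr³⁺.

+3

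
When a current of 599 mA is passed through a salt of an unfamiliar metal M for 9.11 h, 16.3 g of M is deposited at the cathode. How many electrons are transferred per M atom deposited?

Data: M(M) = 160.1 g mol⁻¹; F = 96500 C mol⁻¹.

Q = I·t = 0.5990 A × 32796 s = 19640 C, so n(e⁻) = 19640/96500 = 0.2036 mol.
n(M) deposited = 16.3 / 160.1 = 0.1018 mol.
Electrons per atom = n(e⁻)/n(M) = 0.2036 / 0.1018 = 2.00 ≈ 2, so the ion is M²⁺.

2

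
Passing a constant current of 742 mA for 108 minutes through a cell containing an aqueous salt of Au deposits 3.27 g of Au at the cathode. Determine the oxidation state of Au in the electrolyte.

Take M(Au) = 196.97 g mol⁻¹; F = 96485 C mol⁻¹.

+3

Q = I·t = 0.7420 A × 6480.0 s = 4808 C, so n(e⁻) = 4808/96485 = 0.04983 mol.
n(Au) deposited = 3.27 / 196.97 = 0.01660 mol.
Electrons per atom = n(e⁻)/n(Au) = 0.04983 / 0.01660 = 3.00 ≈ 3, so the ion is Au³⁺.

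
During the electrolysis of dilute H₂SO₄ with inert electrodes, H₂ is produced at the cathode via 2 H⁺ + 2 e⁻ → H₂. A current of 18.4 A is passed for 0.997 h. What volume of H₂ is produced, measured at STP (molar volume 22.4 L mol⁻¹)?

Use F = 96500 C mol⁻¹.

7.66 L

Q = I·t = 18.40 A × 3589.2 s = 66040 C.
n(e⁻) = Q/F = 66040 / 96500 = 0.6844 mol.
2 electrons are transferred per H₂ molecule, so n(H₂) = 0.6844 / 2 = 0.3422 mol.
V = n × V_m = 0.3422 × 22.4 = 7.66 L.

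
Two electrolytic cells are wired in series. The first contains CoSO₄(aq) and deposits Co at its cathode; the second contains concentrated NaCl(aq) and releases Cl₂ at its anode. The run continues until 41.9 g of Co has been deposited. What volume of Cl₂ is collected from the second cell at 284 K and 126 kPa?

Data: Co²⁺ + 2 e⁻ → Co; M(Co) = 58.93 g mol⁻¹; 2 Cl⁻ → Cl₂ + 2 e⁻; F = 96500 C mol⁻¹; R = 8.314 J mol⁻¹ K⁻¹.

n(Co) = 41.9 / 58.93 = 0.7110 mol, so n(e⁻) = 2 × 0.7110 = 1.422 mol.
The cells are in series, so the same 1.422 mol of electrons passes through the second cell.
2 Cl⁻ → Cl₂ + 2 e⁻ — 2 mol e⁻ per mol Cl₂, so n(Cl₂) = 1.422/2 = 0.7110 mol.
V = nRT/P = (0.7110 × 8.314 × 284) / (126 × 10³) = 0.0133 m³ = 13.3 L.

13.3 L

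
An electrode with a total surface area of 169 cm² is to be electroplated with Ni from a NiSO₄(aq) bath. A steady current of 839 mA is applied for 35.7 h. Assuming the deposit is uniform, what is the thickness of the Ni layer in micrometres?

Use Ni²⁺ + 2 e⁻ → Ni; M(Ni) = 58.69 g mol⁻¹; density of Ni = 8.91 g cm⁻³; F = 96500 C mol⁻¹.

218 μm

Q = I·t = 0.8390 × 128520 = 107800 C; n(e⁻) = 1.117 mol.
n(Ni) = n(e⁻)/2 = 0.5587 mol, so m = 0.5587 × 58.69 = 32.79 g.
Volume = m/ρ = 32.79 / 8.91 = 3.680 cm³.
Thickness = V/A = 3.680 / 169 = 0.0218 cm = 218 μm.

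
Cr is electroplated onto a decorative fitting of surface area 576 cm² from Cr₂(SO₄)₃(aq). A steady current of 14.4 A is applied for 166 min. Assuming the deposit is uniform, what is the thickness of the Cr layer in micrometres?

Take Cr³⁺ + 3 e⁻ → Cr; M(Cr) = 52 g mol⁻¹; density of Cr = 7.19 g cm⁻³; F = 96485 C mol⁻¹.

Q = I·t = 14.40 × 9960.0 = 143400 C; n(e⁻) = 1.486 mol.
n(Cr) = n(e⁻)/3 = 0.4955 mol, so m = 0.4955 × 52 = 25.77 g.
Volume = m/ρ = 25.77 / 7.19 = 3.584 cm³.
Thickness = V/A = 3.584 / 576 = 0.00622 cm = 62.2 μm.

62.2 μm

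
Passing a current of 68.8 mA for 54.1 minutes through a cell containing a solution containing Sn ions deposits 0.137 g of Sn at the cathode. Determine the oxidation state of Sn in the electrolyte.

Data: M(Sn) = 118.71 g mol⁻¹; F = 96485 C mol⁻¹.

+2

Q = I·t = 0.06880 A × 3246.0 s = 223.3 C, so n(e⁻) = 223.3/96485 = 0.002315 mol.
n(Sn) deposited = 0.137 / 118.71 = 0.001154 mol.
Electrons per atom = n(e⁻)/n(Sn) = 0.002315 / 0.001154 = 2.01 ≈ 2, so the ion is Sn²⁺.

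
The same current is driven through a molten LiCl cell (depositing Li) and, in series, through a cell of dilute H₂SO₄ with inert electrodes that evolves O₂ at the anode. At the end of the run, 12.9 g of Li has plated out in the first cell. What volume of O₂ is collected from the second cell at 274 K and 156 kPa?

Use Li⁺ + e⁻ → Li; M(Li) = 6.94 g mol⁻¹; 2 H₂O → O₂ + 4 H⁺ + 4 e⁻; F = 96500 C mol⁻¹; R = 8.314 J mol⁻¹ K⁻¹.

n(Li) = 12.9 / 6.94 = 1.859 mol, so n(e⁻) = 1 × 1.859 = 1.859 mol.
The cells are in series, so the same 1.859 mol of electrons passes through the second cell.
2 H₂O → O₂ + 4 H⁺ + 4 e⁻ — 4 mol e⁻ per mol O₂, so n(O₂) = 1.859/4 = 0.4647 mol.
V = nRT/P = (0.4647 × 8.314 × 274) / (156 × 10³) = 0.00679 m³ = 6.79 L.

6.79 L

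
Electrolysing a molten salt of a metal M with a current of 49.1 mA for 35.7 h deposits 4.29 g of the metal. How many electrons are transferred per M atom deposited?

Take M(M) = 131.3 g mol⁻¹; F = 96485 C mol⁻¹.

2

Q = I·t = 0.04910 A × 128520 s = 6310 C, so n(e⁻) = 6310/96485 = 0.06540 mol.
n(M) deposited = 4.29 / 131.3 = 0.03267 mol.
Electrons per atom = n(e⁻)/n(M) = 0.06540 / 0.03267 = 2.00 ≈ 2, so the ion is M²⁺.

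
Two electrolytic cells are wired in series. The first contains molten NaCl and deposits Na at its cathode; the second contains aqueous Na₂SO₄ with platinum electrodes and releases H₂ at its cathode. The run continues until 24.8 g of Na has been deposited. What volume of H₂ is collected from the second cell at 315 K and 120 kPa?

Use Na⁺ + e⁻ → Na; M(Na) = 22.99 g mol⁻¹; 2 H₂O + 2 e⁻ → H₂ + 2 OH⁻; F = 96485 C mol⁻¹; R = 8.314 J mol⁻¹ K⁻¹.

n(Na) = 24.8 / 22.99 = 1.079 mol, so n(e⁻) = 1 × 1.079 = 1.079 mol.
The cells are in series, so the same 1.079 mol of electrons passes through the second cell.
2 H₂O + 2 e⁻ → H₂ + 2 OH⁻ — 2 mol e⁻ per mol H₂, so n(H₂) = 1.079/2 = 0.5394 mol.
V = nRT/P = (0.5394 × 8.314 × 315) / (120 × 10³) = 0.0118 m³ = 11.8 L.

11.8 L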